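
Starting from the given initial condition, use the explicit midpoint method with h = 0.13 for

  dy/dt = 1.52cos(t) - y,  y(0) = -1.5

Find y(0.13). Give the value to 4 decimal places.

Midpoint: k1 = f(t_n, y_n); k2 = f(t_n + h/2, y_n + (h/2)·k1); y_{n+1} = y_n + h·k2.
t=0.000000, y=-1.500000:
  k1 = f(0.000000, -1.500000) = 3.020000
  k2 = f(0.065000, -1.303700) = 2.820490
  y ← -1.500000 + 0.13·2.820490 = -1.133336
y(0.13) ≈ -1.1333

-1.1333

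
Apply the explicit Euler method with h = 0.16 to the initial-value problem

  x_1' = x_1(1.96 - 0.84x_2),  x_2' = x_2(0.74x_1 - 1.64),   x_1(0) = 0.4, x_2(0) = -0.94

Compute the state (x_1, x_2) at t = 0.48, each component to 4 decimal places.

Euler on (x_1,x_2): x_1_{n+1} = x_1_n + h·x_1', x_2_{n+1} = x_2_n + h·x_2'.
0.000000: (0.400000, -0.940000); f=(1.099840, 1.263360) → (0.575974, -0.737862)
0.160000: (0.575974, -0.737862); f=(1.485901, 0.895602) → (0.813719, -0.594566)
0.320000: (0.813719, -0.594566); f=(2.001288, 0.617069) → (1.133925, -0.495835)
(x_1(0.48), x_2(0.48)) ≈ (1.1339, -0.4958)

1.1339, -0.4958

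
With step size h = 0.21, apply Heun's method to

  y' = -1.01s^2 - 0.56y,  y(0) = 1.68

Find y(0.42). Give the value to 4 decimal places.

Heun: k1 = f(s_n, y_n); k2 = f(s_n + h, y_n + h·k1); y_{n+1} = y_n + (h/2)·(k1 + k2).
s=0.000000, y=1.680000:
  k1 = f(0.000000, 1.680000) = -0.940800
  k2 = f(0.210000, 1.482432) = -0.874703
  y ← 1.680000 + (0.21/2)·(-0.940800 + (-0.874703)) = 1.489372
s=0.210000, y=1.489372:
  k1 = f(0.210000, 1.489372) = -0.878589
  k2 = f(0.420000, 1.304868) = -0.908890
  y ← 1.489372 + (0.21/2)·(-0.878589 + (-0.908890)) = 1.301687
y(0.42) ≈ 1.3017

1.3017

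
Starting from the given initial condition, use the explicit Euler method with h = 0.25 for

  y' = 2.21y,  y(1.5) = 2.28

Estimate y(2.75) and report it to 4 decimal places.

Euler: y_{n+1} = y_n + h·f(s_n, y_n).
s=1.500000, y=2.280000: f=5.038800 → y ← 2.280000 + 0.25·5.038800 = 3.539700
s=1.750000, y=3.539700: f=7.822737 → y ← 3.539700 + 0.25·7.822737 = 5.495384
s=2.000000, y=5.495384: f=12.144799 → y ← 5.495384 + 0.25·12.144799 = 8.531584
s=2.250000, y=8.531584: f=18.854801 → y ← 8.531584 + 0.25·18.854801 = 13.245284
s=2.500000, y=13.245284: f=29.272078 → y ← 13.245284 + 0.25·29.272078 = 20.563304
y(2.75) ≈ 20.5633

20.5633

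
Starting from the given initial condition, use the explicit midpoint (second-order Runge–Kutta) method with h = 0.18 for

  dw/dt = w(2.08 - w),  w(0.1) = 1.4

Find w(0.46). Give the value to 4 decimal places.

Midpoint: k1 = f(t_n, w_n); k2 = f(t_n + h/2, w_n + (h/2)·k1); w_{n+1} = w_n + h·k2.
t=0.100000, w=1.400000:
  k1 = f(0.100000, 1.400000) = 0.952000
  k2 = f(0.190000, 1.485680) = 0.882969
  w ← 1.400000 + 0.18·0.882969 = 1.558934
t=0.280000, w=1.558934:
  k1 = f(0.280000, 1.558934) = 0.812307
  k2 = f(0.370000, 1.632042) = 0.731086
  w ← 1.558934 + 0.18·0.731086 = 1.690530
w(0.46) ≈ 1.6905

1.6905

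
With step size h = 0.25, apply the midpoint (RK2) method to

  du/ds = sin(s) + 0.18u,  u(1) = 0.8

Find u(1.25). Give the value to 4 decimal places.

1.0671

Midpoint: k1 = f(s_n, u_n); k2 = f(s_n + h/2, u_n + (h/2)·k1); u_{n+1} = u_n + h·k2.
s=1.000000, u=0.800000:
  k1 = f(1.000000, 0.800000) = 0.985471
  k2 = f(1.125000, 0.923184) = 1.068441
  u ← 0.800000 + 0.25·1.068441 = 1.067110
u(1.25) ≈ 1.0671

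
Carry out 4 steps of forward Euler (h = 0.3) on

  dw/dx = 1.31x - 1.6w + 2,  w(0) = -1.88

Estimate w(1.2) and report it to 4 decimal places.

Euler: w_{n+1} = w_n + h·f(x_n, w_n).
x=0.000000, w=-1.880000: f=5.008000 → w ← -1.880000 + 0.3·5.008000 = -0.377600
x=0.300000, w=-0.377600: f=2.997160 → w ← -0.377600 + 0.3·2.997160 = 0.521548
x=0.600000, w=0.521548: f=1.951523 → w ← 0.521548 + 0.3·1.951523 = 1.107005
x=0.900000, w=1.107005: f=1.407792 → w ← 1.107005 + 0.3·1.407792 = 1.529343
w(1.2) ≈ 1.5293

1.5293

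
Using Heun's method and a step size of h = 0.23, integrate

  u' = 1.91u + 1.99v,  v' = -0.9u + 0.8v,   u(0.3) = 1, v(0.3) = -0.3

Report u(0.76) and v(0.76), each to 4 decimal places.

1.5766, -1.0676

Heun on (u,v): k1 = f(t_n, state_n); k2 = f(t_n + h, state_n + h·k1); state_{n+1} = state_n + (h/2)·(k1 + k2).
0.300000: (1.000000, -0.300000)
  k1 = (1.313000, -1.140000)
  predictor → (1.301990, -0.562200)
  k2 = (1.368023, -1.621551)
  → (1.308318, -0.617578)
0.530000: (1.308318, -0.617578)
  k1 = (1.269906, -1.671549)
  predictor → (1.600396, -1.002035)
  k2 = (1.062708, -2.241984)
  → (1.576568, -1.067635)
(u(0.76), v(0.76)) ≈ (1.5766, -1.0676)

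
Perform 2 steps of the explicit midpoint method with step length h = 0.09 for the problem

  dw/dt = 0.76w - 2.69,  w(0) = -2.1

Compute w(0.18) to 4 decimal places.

-2.9261

Midpoint: k1 = f(t_n, w_n); k2 = f(t_n + h/2, w_n + (h/2)·k1); w_{n+1} = w_n + h·k2.
t=0.000000, w=-2.100000:
  k1 = f(0.000000, -2.100000) = -4.286000
  k2 = f(0.045000, -2.292870) = -4.432581
  w ← -2.100000 + 0.09·(-4.432581) = -2.498932
t=0.090000, w=-2.498932:
  k1 = f(0.090000, -2.498932) = -4.589189
  k2 = f(0.135000, -2.705446) = -4.746139
  w ← -2.498932 + 0.09·(-4.746139) = -2.926085
w(0.18) ≈ -2.9261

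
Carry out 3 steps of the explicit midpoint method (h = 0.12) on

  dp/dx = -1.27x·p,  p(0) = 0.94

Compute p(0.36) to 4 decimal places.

0.8654

Midpoint: k1 = f(x_n, p_n); k2 = f(x_n + h/2, p_n + (h/2)·k1); p_{n+1} = p_n + h·k2.
x=0.000000, p=0.940000:
  k1 = f(0.000000, 0.940000) = 0.000000
  k2 = f(0.060000, 0.940000) = -0.071628
  p ← 0.940000 + 0.12·(-0.071628) = 0.931405
x=0.120000, p=0.931405:
  k1 = f(0.120000, 0.931405) = -0.141946
  k2 = f(0.180000, 0.922888) = -0.210972
  p ← 0.931405 + 0.12·(-0.210972) = 0.906088
x=0.240000, p=0.906088:
  k1 = f(0.240000, 0.906088) = -0.276176
  k2 = f(0.300000, 0.889517) = -0.338906
  p ← 0.906088 + 0.12·(-0.338906) = 0.865419
p(0.36) ≈ 0.8654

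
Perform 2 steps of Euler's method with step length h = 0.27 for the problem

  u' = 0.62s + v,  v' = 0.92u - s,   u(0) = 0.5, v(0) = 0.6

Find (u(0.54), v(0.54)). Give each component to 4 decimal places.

Euler on (u,v): u_{n+1} = u_n + h·u', v_{n+1} = v_n + h·v'.
0.000000: (0.500000, 0.600000); f=(0.600000, 0.460000) → (0.662000, 0.724200)
0.270000: (0.662000, 0.724200); f=(0.891600, 0.339040) → (0.902732, 0.815741)
(u(0.54), v(0.54)) ≈ (0.9027, 0.8157)

0.9027, 0.8157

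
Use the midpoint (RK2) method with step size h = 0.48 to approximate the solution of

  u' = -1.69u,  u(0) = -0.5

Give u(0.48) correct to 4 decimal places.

-0.2589

Midpoint: k1 = f(s_n, u_n); k2 = f(s_n + h/2, u_n + (h/2)·k1); u_{n+1} = u_n + h·k2.
s=0.000000, u=-0.500000:
  k1 = f(0.000000, -0.500000) = 0.845000
  k2 = f(0.240000, -0.297200) = 0.502268
  u ← -0.500000 + 0.48·0.502268 = -0.258911
u(0.48) ≈ -0.2589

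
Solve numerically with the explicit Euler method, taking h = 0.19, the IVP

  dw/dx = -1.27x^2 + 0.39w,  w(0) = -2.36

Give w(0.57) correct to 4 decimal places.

Euler: w_{n+1} = w_n + h·f(x_n, w_n).
x=0.000000, w=-2.360000: f=-0.920400 → w ← -2.360000 + 0.19·(-0.920400) = -2.534876
x=0.190000, w=-2.534876: f=-1.034449 → w ← -2.534876 + 0.19·(-1.034449) = -2.731421
x=0.380000, w=-2.731421: f=-1.248642 → w ← -2.731421 + 0.19·(-1.248642) = -2.968663
w(0.57) ≈ -2.9687

-2.9687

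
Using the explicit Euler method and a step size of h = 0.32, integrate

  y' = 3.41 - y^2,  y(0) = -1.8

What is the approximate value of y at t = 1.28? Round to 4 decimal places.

-0.9132

Euler: y_{n+1} = y_n + h·f(t_n, y_n).
t=0.000000, y=-1.800000: f=0.170000 → y ← -1.800000 + 0.32·0.170000 = -1.745600
t=0.320000, y=-1.745600: f=0.362881 → y ← -1.745600 + 0.32·0.362881 = -1.629478
t=0.640000, y=-1.629478: f=0.754801 → y ← -1.629478 + 0.32·0.754801 = -1.387942
t=0.960000, y=-1.387942: f=1.483617 → y ← -1.387942 + 0.32·1.483617 = -0.913184
y(1.28) ≈ -0.9132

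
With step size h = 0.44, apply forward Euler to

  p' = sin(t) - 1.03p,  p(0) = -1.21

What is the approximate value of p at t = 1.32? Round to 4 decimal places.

Euler: p_{n+1} = p_n + h·f(t_n, p_n).
t=0.000000, p=-1.210000: f=1.246300 → p ← -1.210000 + 0.44·1.246300 = -0.661628
t=0.440000, p=-0.661628: f=1.107416 → p ← -0.661628 + 0.44·1.107416 = -0.174365
t=0.880000, p=-0.174365: f=0.950335 → p ← -0.174365 + 0.44·0.950335 = 0.243782
p(1.32) ≈ 0.2438

0.2438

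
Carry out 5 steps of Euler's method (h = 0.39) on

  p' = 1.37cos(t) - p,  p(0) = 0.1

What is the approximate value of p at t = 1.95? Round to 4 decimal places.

Euler: p_{n+1} = p_n + h·f(t_n, p_n).
t=0.000000, p=0.100000: f=1.270000 → p ← 0.100000 + 0.39·1.270000 = 0.595300
t=0.390000, p=0.595300: f=0.671825 → p ← 0.595300 + 0.39·0.671825 = 0.857312
t=0.780000, p=0.857312: f=0.116640 → p ← 0.857312 + 0.39·0.116640 = 0.902801
t=1.170000, p=0.902801: f=-0.368294 → p ← 0.902801 + 0.39·(-0.368294) = 0.759167
t=1.560000, p=0.759167: f=-0.744376 → p ← 0.759167 + 0.39·(-0.744376) = 0.468860
p(1.95) ≈ 0.4689

0.4689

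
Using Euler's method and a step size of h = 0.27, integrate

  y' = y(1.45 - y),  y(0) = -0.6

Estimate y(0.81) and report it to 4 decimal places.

Euler: y_{n+1} = y_n + h·f(x_n, y_n).
x=0.000000, y=-0.600000: f=-1.230000 → y ← -0.600000 + 0.27·(-1.230000) = -0.932100
x=0.270000, y=-0.932100: f=-2.220355 → y ← -0.932100 + 0.27·(-2.220355) = -1.531596
x=0.540000, y=-1.531596: f=-4.566600 → y ← -1.531596 + 0.27·(-4.566600) = -2.764578
y(0.81) ≈ -2.7646

-2.7646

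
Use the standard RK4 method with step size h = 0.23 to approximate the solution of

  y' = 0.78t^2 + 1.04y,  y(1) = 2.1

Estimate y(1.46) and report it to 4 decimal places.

RK4: k1 = f(t_n, y_n); k2 = f(t_n + h/2, y_n + (h/2)·k1); k3 = f(t_n + h/2, y_n + (h/2)·k2); k4 = f(t_n + h, y_n + h·k3); y_{n+1} = y_n + (h/6)·(k1 + 2k2 + 2k3 + k4).
t=1.000000, y=2.100000:
  k1 = f(1.000000, 2.100000) = 2.964000
  k2 = f(1.115000, 2.440860) = 3.508210
  k3 = f(1.115000, 2.503444) = 3.573297
  k4 = f(1.230000, 2.921858) = 4.218795
  y ← 2.100000 + (0.23/6)·(k1 + 2k2 + 2k3 + k4) = 2.918256
t=1.230000, y=2.918256:
  k1 = f(1.230000, 2.918256) = 4.215048
  k2 = f(1.345000, 3.402987) = 4.950146
  k3 = f(1.345000, 3.487523) = 5.038063
  k4 = f(1.460000, 4.077011) = 5.902739
  y ← 2.918256 + (0.23/6)·(k1 + 2k2 + 2k3 + k4) = 4.071867
y(1.46) ≈ 4.0719

4.0719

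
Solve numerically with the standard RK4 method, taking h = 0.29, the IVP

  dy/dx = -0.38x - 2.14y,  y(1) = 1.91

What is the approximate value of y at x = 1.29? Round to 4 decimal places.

RK4: k1 = f(x_n, y_n); k2 = f(x_n + h/2, y_n + (h/2)·k1); k3 = f(x_n + h/2, y_n + (h/2)·k2); k4 = f(x_n + h, y_n + h·k3); y_{n+1} = y_n + (h/6)·(k1 + 2k2 + 2k3 + k4).
x=1.000000, y=1.910000:
  k1 = f(1.000000, 1.910000) = -4.467400
  k2 = f(1.145000, 1.262227) = -3.136266
  k3 = f(1.145000, 1.455241) = -3.549317
  k4 = f(1.290000, 0.880698) = -2.374894
  y ← 1.910000 + (0.29/6)·(k1 + 2k2 + 2k3 + k4) = 0.933016
y(1.29) ≈ 0.9330

0.9330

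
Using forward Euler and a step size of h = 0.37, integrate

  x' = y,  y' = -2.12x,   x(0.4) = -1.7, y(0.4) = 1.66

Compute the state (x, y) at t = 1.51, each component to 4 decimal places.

Euler on (x,y): x_{n+1} = x_n + h·x', y_{n+1} = y_n + h·y'.
0.400000: (-1.700000, 1.660000); f=(1.660000, 3.604000) → (-1.085800, 2.993480)
0.770000: (-1.085800, 2.993480); f=(2.993480, 2.301896) → (0.021788, 3.845182)
1.140000: (0.021788, 3.845182); f=(3.845182, -0.046190) → (1.444505, 3.828091)
(x(1.51), y(1.51)) ≈ (1.4445, 3.8281)

1.4445, 3.8281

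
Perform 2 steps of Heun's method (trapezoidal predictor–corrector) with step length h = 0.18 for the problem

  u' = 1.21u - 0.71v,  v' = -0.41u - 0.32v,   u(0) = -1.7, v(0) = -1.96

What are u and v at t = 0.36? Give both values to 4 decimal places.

-2.0651, -1.4885

Heun on (u,v): k1 = f(t_n, state_n); k2 = f(t_n + h, state_n + h·k1); state_{n+1} = state_n + (h/2)·(k1 + k2).
0.000000: (-1.700000, -1.960000)
  k1 = (-0.665400, 1.324200)
  predictor → (-1.819772, -1.721644)
  k2 = (-0.979557, 1.297033)
  → (-1.848046, -1.724089)
0.180000: (-1.848046, -1.724089)
  k1 = (-1.012033, 1.309407)
  predictor → (-2.030212, -1.488396)
  k2 = (-1.399796, 1.308674)
  → (-2.065111, -1.488462)
(u(0.36), v(0.36)) ≈ (-2.0651, -1.4885)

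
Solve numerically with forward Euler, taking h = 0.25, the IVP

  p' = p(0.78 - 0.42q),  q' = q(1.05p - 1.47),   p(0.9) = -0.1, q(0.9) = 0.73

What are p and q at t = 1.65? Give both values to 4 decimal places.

Euler on (p,q): p_{n+1} = p_n + h·p', q_{n+1} = q_n + h·q'.
0.900000: (-0.100000, 0.730000); f=(-0.047340, -1.149750) → (-0.111835, 0.442562)
1.150000: (-0.111835, 0.442562); f=(-0.066444, -0.702536) → (-0.128446, 0.266929)
1.400000: (-0.128446, 0.266929); f=(-0.085788, -0.428385) → (-0.149893, 0.159832)
(p(1.65), q(1.65)) ≈ (-0.1499, 0.1598)

-0.1499, 0.1598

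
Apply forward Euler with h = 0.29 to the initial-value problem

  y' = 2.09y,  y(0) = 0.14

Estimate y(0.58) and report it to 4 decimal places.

0.3611

Euler: y_{n+1} = y_n + h·f(x_n, y_n).
x=0.000000, y=0.140000: f=0.292600 → y ← 0.140000 + 0.29·0.292600 = 0.224854
x=0.290000, y=0.224854: f=0.469945 → y ← 0.224854 + 0.29·0.469945 = 0.361138
y(0.58) ≈ 0.3611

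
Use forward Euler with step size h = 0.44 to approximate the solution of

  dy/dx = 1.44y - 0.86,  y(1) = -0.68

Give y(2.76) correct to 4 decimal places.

-8.4988

Euler: y_{n+1} = y_n + h·f(x_n, y_n).
x=1.000000, y=-0.680000: f=-1.839200 → y ← -0.680000 + 0.44·(-1.839200) = -1.489248
x=1.440000, y=-1.489248: f=-3.004517 → y ← -1.489248 + 0.44·(-3.004517) = -2.811236
x=1.880000, y=-2.811236: f=-4.908179 → y ← -2.811236 + 0.44·(-4.908179) = -4.970834
x=2.320000, y=-4.970834: f=-8.018001 → y ← -4.970834 + 0.44·(-8.018001) = -8.498755
y(2.76) ≈ -8.4988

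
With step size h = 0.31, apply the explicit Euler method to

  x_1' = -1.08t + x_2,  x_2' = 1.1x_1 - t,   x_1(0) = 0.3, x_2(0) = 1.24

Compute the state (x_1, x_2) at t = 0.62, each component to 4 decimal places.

Euler on (x_1,x_2): x_1_{n+1} = x_1_n + h·x_1', x_2_{n+1} = x_2_n + h·x_2'.
0.000000: (0.300000, 1.240000); f=(1.240000, 0.330000) → (0.684400, 1.342300)
0.310000: (0.684400, 1.342300); f=(1.007500, 0.442840) → (0.996725, 1.479580)
(x_1(0.62), x_2(0.62)) ≈ (0.9967, 1.4796)

0.9967, 1.4796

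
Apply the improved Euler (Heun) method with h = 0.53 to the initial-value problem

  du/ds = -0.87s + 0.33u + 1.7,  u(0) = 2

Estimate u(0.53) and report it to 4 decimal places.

Heun: k1 = f(s_n, u_n); k2 = f(s_n + h, u_n + h·k1); u_{n+1} = u_n + (h/2)·(k1 + k2).
s=0.000000, u=2.000000:
  k1 = f(0.000000, 2.000000) = 2.360000
  k2 = f(0.530000, 3.250800) = 2.311664
  u ← 2.000000 + (0.53/2)·(2.360000 + 2.311664) = 3.237991
u(0.53) ≈ 3.2380

3.2380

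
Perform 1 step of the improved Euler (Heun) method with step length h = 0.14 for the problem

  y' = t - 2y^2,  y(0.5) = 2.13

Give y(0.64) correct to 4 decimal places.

1.4536

Heun: k1 = f(t_n, y_n); k2 = f(t_n + h, y_n + h·k1); y_{n+1} = y_n + (h/2)·(k1 + k2).
t=0.500000, y=2.130000:
  k1 = f(0.500000, 2.130000) = -8.573800
  k2 = f(0.640000, 0.929668) = -1.088565
  y ← 2.130000 + (0.14/2)·(-8.573800 + (-1.088565)) = 1.453634
y(0.64) ≈ 1.4536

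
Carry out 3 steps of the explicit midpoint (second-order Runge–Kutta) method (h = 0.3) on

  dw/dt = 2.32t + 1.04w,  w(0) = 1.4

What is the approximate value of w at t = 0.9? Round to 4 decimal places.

4.7778

Midpoint: k1 = f(t_n, w_n); k2 = f(t_n + h/2, w_n + (h/2)·k1); w_{n+1} = w_n + h·k2.
t=0.000000, w=1.400000:
  k1 = f(0.000000, 1.400000) = 1.456000
  k2 = f(0.150000, 1.618400) = 2.031136
  w ← 1.400000 + 0.3·2.031136 = 2.009341
t=0.300000, w=2.009341:
  k1 = f(0.300000, 2.009341) = 2.785714
  k2 = f(0.450000, 2.427198) = 3.568286
  w ← 2.009341 + 0.3·3.568286 = 3.079827
t=0.600000, w=3.079827:
  k1 = f(0.600000, 3.079827) = 4.595020
  k2 = f(0.750000, 3.769080) = 5.659843
  w ← 3.079827 + 0.3·5.659843 = 4.777779
w(0.9) ≈ 4.7778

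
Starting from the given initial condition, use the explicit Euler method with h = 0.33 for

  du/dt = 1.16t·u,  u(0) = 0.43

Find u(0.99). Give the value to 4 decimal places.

0.6067

Euler: u_{n+1} = u_n + h·f(t_n, u_n).
t=0.000000, u=0.430000: f=0.000000 → u ← 0.430000 + 0.33·0.000000 = 0.430000
t=0.330000, u=0.430000: f=0.164604 → u ← 0.430000 + 0.33·0.164604 = 0.484319
t=0.660000, u=0.484319: f=0.370795 → u ← 0.484319 + 0.33·0.370795 = 0.606682
u(0.99) ≈ 0.6067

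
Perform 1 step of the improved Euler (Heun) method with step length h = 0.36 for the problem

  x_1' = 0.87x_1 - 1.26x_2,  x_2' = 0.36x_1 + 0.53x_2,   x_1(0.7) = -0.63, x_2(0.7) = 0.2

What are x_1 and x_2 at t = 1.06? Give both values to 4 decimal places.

Heun on (x_1,x_2): k1 = f(t_n, state_n); k2 = f(t_n + h, state_n + h·k1); state_{n+1} = state_n + (h/2)·(k1 + k2).
0.700000: (-0.630000, 0.200000)
  k1 = (-0.800100, -0.120800)
  predictor → (-0.918036, 0.156512)
  k2 = (-0.995896, -0.247542)
  → (-0.953279, 0.133699)
(x_1(1.06), x_2(1.06)) ≈ (-0.9533, 0.1337)

-0.9533, 0.1337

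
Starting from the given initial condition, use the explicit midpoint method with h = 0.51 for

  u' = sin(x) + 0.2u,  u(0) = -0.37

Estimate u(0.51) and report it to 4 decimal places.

-0.2810

Midpoint: k1 = f(x_n, u_n); k2 = f(x_n + h/2, u_n + (h/2)·k1); u_{n+1} = u_n + h·k2.
x=0.000000, u=-0.370000:
  k1 = f(0.000000, -0.370000) = -0.074000
  k2 = f(0.255000, -0.388870) = 0.174471
  u ← -0.370000 + 0.51·0.174471 = -0.281020
u(0.51) ≈ -0.2810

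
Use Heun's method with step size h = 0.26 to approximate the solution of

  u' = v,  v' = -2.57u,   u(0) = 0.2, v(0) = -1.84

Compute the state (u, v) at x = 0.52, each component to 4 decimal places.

-0.7417, -1.4586

Heun on (u,v): k1 = f(x_n, state_n); k2 = f(x_n + h, state_n + h·k1); state_{n+1} = state_n + (h/2)·(k1 + k2).
0.000000: (0.200000, -1.840000)
  k1 = (-1.840000, -0.514000)
  predictor → (-0.278400, -1.973640)
  k2 = (-1.973640, 0.715488)
  → (-0.295773, -1.813807)
0.260000: (-0.295773, -1.813807)
  k1 = (-1.813807, 0.760137)
  predictor → (-0.767363, -1.616171)
  k2 = (-1.616171, 1.972123)
  → (-0.741670, -1.458613)
(u(0.52), v(0.52)) ≈ (-0.7417, -1.4586)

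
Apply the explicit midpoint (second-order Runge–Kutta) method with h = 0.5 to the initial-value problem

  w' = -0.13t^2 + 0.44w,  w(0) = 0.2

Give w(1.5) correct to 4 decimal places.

Midpoint: k1 = f(t_n, w_n); k2 = f(t_n + h/2, w_n + (h/2)·k1); w_{n+1} = w_n + h·k2.
t=0.000000, w=0.200000:
  k1 = f(0.000000, 0.200000) = 0.088000
  k2 = f(0.250000, 0.222000) = 0.089555
  w ← 0.200000 + 0.5·0.089555 = 0.244778
t=0.500000, w=0.244778:
  k1 = f(0.500000, 0.244778) = 0.075202
  k2 = f(0.750000, 0.263578) = 0.042849
  w ← 0.244778 + 0.5·0.042849 = 0.266202
t=1.000000, w=0.266202:
  k1 = f(1.000000, 0.266202) = -0.012871
  k2 = f(1.250000, 0.262984) = -0.087412
  w ← 0.266202 + 0.5·(-0.087412) = 0.222496
w(1.5) ≈ 0.2225

0.2225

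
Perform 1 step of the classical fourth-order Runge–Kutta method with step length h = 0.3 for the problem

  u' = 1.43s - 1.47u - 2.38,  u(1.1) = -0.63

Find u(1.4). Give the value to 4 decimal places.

-0.5452

RK4: k1 = f(s_n, u_n); k2 = f(s_n + h/2, u_n + (h/2)·k1); k3 = f(s_n + h/2, u_n + (h/2)·k2); k4 = f(s_n + h, u_n + h·k3); u_{n+1} = u_n + (h/6)·(k1 + 2k2 + 2k3 + k4).
s=1.100000, u=-0.630000:
  k1 = f(1.100000, -0.630000) = 0.119100
  k2 = f(1.250000, -0.612135) = 0.307338
  k3 = f(1.250000, -0.583899) = 0.265832
  k4 = f(1.400000, -0.550250) = 0.430868
  u ← -0.630000 + (0.3/6)·(k1 + 2k2 + 2k3 + k4) = -0.545185
u(1.4) ≈ -0.5452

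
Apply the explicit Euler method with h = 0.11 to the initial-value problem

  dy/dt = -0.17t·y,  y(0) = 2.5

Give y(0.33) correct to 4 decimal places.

Euler: y_{n+1} = y_n + h·f(t_n, y_n).
t=0.000000, y=2.500000: f=0.000000 → y ← 2.500000 + 0.11·0.000000 = 2.500000
t=0.110000, y=2.500000: f=-0.046750 → y ← 2.500000 + 0.11·(-0.046750) = 2.494858
t=0.220000, y=2.494858: f=-0.093308 → y ← 2.494858 + 0.11·(-0.093308) = 2.484594
y(0.33) ≈ 2.4846

2.4846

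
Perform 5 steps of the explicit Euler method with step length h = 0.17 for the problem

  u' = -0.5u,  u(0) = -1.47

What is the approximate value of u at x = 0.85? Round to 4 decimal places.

Euler: u_{n+1} = u_n + h·f(x_n, u_n).
x=0.000000, u=-1.470000: f=0.735000 → u ← -1.470000 + 0.17·0.735000 = -1.345050
x=0.170000, u=-1.345050: f=0.672525 → u ← -1.345050 + 0.17·0.672525 = -1.230721
x=0.340000, u=-1.230721: f=0.615360 → u ← -1.230721 + 0.17·0.615360 = -1.126109
x=0.510000, u=-1.126109: f=0.563055 → u ← -1.126109 + 0.17·0.563055 = -1.030390
x=0.680000, u=-1.030390: f=0.515195 → u ← -1.030390 + 0.17·0.515195 = -0.942807
u(0.85) ≈ -0.9428

-0.9428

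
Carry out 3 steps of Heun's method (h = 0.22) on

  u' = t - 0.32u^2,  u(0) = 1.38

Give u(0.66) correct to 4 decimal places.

1.2582

Heun: k1 = f(t_n, u_n); k2 = f(t_n + h, u_n + h·k1); u_{n+1} = u_n + (h/2)·(k1 + k2).
t=0.000000, u=1.380000:
  k1 = f(0.000000, 1.380000) = -0.609408
  k2 = f(0.220000, 1.245930) = -0.276749
  u ← 1.380000 + (0.22/2)·(-0.609408 + (-0.276749)) = 1.282523
t=0.220000, u=1.282523:
  k1 = f(0.220000, 1.282523) = -0.306357
  k2 = f(0.440000, 1.215124) = -0.032489
  u ← 1.282523 + (0.22/2)·(-0.306357 + (-0.032489)) = 1.245250
t=0.440000, u=1.245250:
  k1 = f(0.440000, 1.245250) = -0.056207
  k2 = f(0.660000, 1.232884) = 0.173599
  u ← 1.245250 + (0.22/2)·(-0.056207 + 0.173599) = 1.258163
u(0.66) ≈ 1.2582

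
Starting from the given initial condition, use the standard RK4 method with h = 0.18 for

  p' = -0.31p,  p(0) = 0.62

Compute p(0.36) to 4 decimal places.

0.5545

RK4: k1 = f(s_n, p_n); k2 = f(s_n + h/2, p_n + (h/2)·k1); k3 = f(s_n + h/2, p_n + (h/2)·k2); k4 = f(s_n + h, p_n + h·k3); p_{n+1} = p_n + (h/6)·(k1 + 2k2 + 2k3 + k4).
s=0.000000, p=0.620000:
  k1 = f(0.000000, 0.620000) = -0.192200
  k2 = f(0.090000, 0.602702) = -0.186838
  k3 = f(0.090000, 0.603185) = -0.186987
  k4 = f(0.180000, 0.586342) = -0.181766
  p ← 0.620000 + (0.18/6)·(k1 + 2k2 + 2k3 + k4) = 0.586352
s=0.180000, p=0.586352:
  k1 = f(0.180000, 0.586352) = -0.181769
  k2 = f(0.270000, 0.569992) = -0.176698
  k3 = f(0.270000, 0.570449) = -0.176839
  k4 = f(0.360000, 0.554520) = -0.171901
  p ← 0.586352 + (0.18/6)·(k1 + 2k2 + 2k3 + k4) = 0.554529
p(0.36) ≈ 0.5545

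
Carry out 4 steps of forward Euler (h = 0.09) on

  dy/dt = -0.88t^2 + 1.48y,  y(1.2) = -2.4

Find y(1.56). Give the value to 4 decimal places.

-4.6349

Euler: y_{n+1} = y_n + h·f(t_n, y_n).
t=1.200000, y=-2.400000: f=-4.819200 → y ← -2.400000 + 0.09·(-4.819200) = -2.833728
t=1.290000, y=-2.833728: f=-5.658325 → y ← -2.833728 + 0.09·(-5.658325) = -3.342977
t=1.380000, y=-3.342977: f=-6.623478 → y ← -3.342977 + 0.09·(-6.623478) = -3.939090
t=1.470000, y=-3.939090: f=-7.731446 → y ← -3.939090 + 0.09·(-7.731446) = -4.634920
y(1.56) ≈ -4.6349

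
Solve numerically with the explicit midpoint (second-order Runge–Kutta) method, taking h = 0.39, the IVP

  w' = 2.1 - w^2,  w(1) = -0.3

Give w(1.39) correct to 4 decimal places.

0.5157

Midpoint: k1 = f(x_n, w_n); k2 = f(x_n + h/2, w_n + (h/2)·k1); w_{n+1} = w_n + h·k2.
x=1.000000, w=-0.300000:
  k1 = f(1.000000, -0.300000) = 2.010000
  k2 = f(1.195000, 0.091950) = 2.091545
  w ← -0.300000 + 0.39·2.091545 = 0.515703
w(1.39) ≈ 0.5157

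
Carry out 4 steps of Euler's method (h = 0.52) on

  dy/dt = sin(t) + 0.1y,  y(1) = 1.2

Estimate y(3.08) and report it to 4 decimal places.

Euler: y_{n+1} = y_n + h·f(t_n, y_n).
t=1.000000, y=1.200000: f=0.961471 → y ← 1.200000 + 0.52·0.961471 = 1.699965
t=1.520000, y=1.699965: f=1.168707 → y ← 1.699965 + 0.52·1.168707 = 2.307692
t=2.040000, y=2.307692: f=1.122698 → y ← 2.307692 + 0.52·1.122698 = 2.891495
t=2.560000, y=2.891495: f=0.838505 → y ← 2.891495 + 0.52·0.838505 = 3.327518
y(3.08) ≈ 3.3275

3.3275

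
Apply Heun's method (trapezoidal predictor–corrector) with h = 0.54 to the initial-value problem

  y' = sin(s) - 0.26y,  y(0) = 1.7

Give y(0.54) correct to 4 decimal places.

Heun: k1 = f(s_n, y_n); k2 = f(s_n + h, y_n + h·k1); y_{n+1} = y_n + (h/2)·(k1 + k2).
s=0.000000, y=1.700000:
  k1 = f(0.000000, 1.700000) = -0.442000
  k2 = f(0.540000, 1.461320) = 0.134193
  y ← 1.700000 + (0.54/2)·(-0.442000 + 0.134193) = 1.616892
y(0.54) ≈ 1.6169

1.6169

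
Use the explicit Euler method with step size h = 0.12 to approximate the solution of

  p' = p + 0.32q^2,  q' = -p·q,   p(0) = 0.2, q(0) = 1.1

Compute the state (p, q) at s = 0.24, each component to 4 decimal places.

Euler on (p,q): p_{n+1} = p_n + h·p', q_{n+1} = q_n + h·q'.
0.000000: (0.200000, 1.100000); f=(0.587200, -0.220000) → (0.270464, 1.073600)
0.120000: (0.270464, 1.073600); f=(0.639301, -0.290370) → (0.347180, 1.038756)
(p(0.24), q(0.24)) ≈ (0.3472, 1.0388)

0.3472, 1.0388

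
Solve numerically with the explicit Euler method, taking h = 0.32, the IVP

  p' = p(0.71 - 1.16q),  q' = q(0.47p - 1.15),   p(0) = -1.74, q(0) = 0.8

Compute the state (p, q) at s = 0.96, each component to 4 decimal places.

Euler on (p,q): p_{n+1} = p_n + h·p', q_{n+1} = q_n + h·q'.
0.000000: (-1.740000, 0.800000); f=(0.379320, -1.574240) → (-1.618618, 0.296243)
0.320000: (-1.618618, 0.296243); f=(-0.592993, -0.566047) → (-1.808375, 0.115108)
0.640000: (-1.808375, 0.115108); f=(-1.042482, -0.230209) → (-2.141970, 0.041441)
(p(0.96), q(0.96)) ≈ (-2.1420, 0.0414)

-2.1420, 0.0414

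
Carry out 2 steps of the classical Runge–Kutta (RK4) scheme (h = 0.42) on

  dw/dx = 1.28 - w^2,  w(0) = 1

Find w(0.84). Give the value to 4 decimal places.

RK4: k1 = f(x_n, w_n); k2 = f(x_n + h/2, w_n + (h/2)·k1); k3 = f(x_n + h/2, w_n + (h/2)·k2); k4 = f(x_n + h, w_n + h·k3); w_{n+1} = w_n + (h/6)·(k1 + 2k2 + 2k3 + k4).
x=0.000000, w=1.000000:
  k1 = f(0.000000, 1.000000) = 0.280000
  k2 = f(0.210000, 1.058800) = 0.158943
  k3 = f(0.210000, 1.033378) = 0.212130
  k4 = f(0.420000, 1.089095) = 0.093873
  w ← 1.000000 + (0.42/6)·(k1 + 2k2 + 2k3 + k4) = 1.078121
x=0.420000, w=1.078121:
  k1 = f(0.420000, 1.078121) = 0.117655
  k2 = f(0.630000, 1.102829) = 0.063769
  k3 = f(0.630000, 1.091513) = 0.088600
  k4 = f(0.840000, 1.115333) = 0.036032
  w ← 1.078121 + (0.42/6)·(k1 + 2k2 + 2k3 + k4) = 1.110211
w(0.84) ≈ 1.1102

1.1102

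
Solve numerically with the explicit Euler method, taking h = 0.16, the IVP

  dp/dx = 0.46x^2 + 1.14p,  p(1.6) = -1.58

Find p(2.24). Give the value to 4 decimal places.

-1.8188

Euler: p_{n+1} = p_n + h·f(x_n, p_n).
x=1.600000, p=-1.580000: f=-0.623600 → p ← -1.580000 + 0.16·(-0.623600) = -1.679776
x=1.760000, p=-1.679776: f=-0.490049 → p ← -1.679776 + 0.16·(-0.490049) = -1.758184
x=1.920000, p=-1.758184: f=-0.308586 → p ← -1.758184 + 0.16·(-0.308586) = -1.807557
x=2.080000, p=-1.807557: f=-0.070472 → p ← -1.807557 + 0.16·(-0.070472) = -1.818833
p(2.24) ≈ -1.8188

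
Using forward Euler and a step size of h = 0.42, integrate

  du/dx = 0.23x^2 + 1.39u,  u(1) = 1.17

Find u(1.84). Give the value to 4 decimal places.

3.2826

Euler: u_{n+1} = u_n + h·f(x_n, u_n).
x=1.000000, u=1.170000: f=1.856300 → u ← 1.170000 + 0.42·1.856300 = 1.949646
x=1.420000, u=1.949646: f=3.173780 → u ← 1.949646 + 0.42·3.173780 = 3.282634
u(1.84) ≈ 3.2826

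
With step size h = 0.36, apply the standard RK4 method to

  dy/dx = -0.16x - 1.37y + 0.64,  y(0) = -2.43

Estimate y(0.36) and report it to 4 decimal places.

-1.3116

RK4: k1 = f(x_n, y_n); k2 = f(x_n + h/2, y_n + (h/2)·k1); k3 = f(x_n + h/2, y_n + (h/2)·k2); k4 = f(x_n + h, y_n + h·k3); y_{n+1} = y_n + (h/6)·(k1 + 2k2 + 2k3 + k4).
x=0.000000, y=-2.430000:
  k1 = f(0.000000, -2.430000) = 3.969100
  k2 = f(0.180000, -1.715562) = 2.961520
  k3 = f(0.180000, -1.896926) = 3.209989
  k4 = f(0.360000, -1.274404) = 2.328333
  y ← -2.430000 + (0.36/6)·(k1 + 2k2 + 2k3 + k4) = -1.311573
y(0.36) ≈ -1.3116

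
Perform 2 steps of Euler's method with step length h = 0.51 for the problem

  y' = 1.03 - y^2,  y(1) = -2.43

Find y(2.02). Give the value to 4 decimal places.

-16.7171

Euler: y_{n+1} = y_n + h·f(t_n, y_n).
t=1.000000, y=-2.430000: f=-4.874900 → y ← -2.430000 + 0.51·(-4.874900) = -4.916199
t=1.510000, y=-4.916199: f=-23.139013 → y ← -4.916199 + 0.51·(-23.139013) = -16.717095
y(2.02) ≈ -16.7171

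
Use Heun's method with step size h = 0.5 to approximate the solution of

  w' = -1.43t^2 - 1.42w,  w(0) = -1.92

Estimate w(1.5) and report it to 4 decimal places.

-1.4479

Heun: k1 = f(t_n, w_n); k2 = f(t_n + h, w_n + h·k1); w_{n+1} = w_n + (h/2)·(k1 + k2).
t=0.000000, w=-1.920000:
  k1 = f(0.000000, -1.920000) = 2.726400
  k2 = f(0.500000, -0.556800) = 0.433156
  w ← -1.920000 + (0.5/2)·(2.726400 + 0.433156) = -1.130111
t=0.500000, w=-1.130111:
  k1 = f(0.500000, -1.130111) = 1.247258
  k2 = f(1.000000, -0.506482) = -0.710795
  w ← -1.130111 + (0.5/2)·(1.247258 + (-0.710795)) = -0.995995
t=1.000000, w=-0.995995:
  k1 = f(1.000000, -0.995995) = -0.015687
  k2 = f(1.500000, -1.003839) = -1.792049
  w ← -0.995995 + (0.5/2)·(-0.015687 + (-1.792049)) = -1.447929
w(1.5) ≈ -1.4479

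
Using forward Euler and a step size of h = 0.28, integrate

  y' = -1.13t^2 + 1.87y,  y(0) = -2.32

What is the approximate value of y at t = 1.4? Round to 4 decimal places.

Euler: y_{n+1} = y_n + h·f(t_n, y_n).
t=0.000000, y=-2.320000: f=-4.338400 → y ← -2.320000 + 0.28·(-4.338400) = -3.534752
t=0.280000, y=-3.534752: f=-6.698578 → y ← -3.534752 + 0.28·(-6.698578) = -5.410354
t=0.560000, y=-5.410354: f=-10.471730 → y ← -5.410354 + 0.28·(-10.471730) = -8.342438
t=0.840000, y=-8.342438: f=-16.397688 → y ← -8.342438 + 0.28·(-16.397688) = -12.933791
t=1.120000, y=-12.933791: f=-25.603661 → y ← -12.933791 + 0.28·(-25.603661) = -20.102816
y(1.4) ≈ -20.1028

-20.1028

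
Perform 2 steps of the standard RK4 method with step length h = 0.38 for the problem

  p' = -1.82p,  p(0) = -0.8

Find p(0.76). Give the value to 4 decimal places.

RK4: k1 = f(t_n, p_n); k2 = f(t_n + h/2, p_n + (h/2)·k1); k3 = f(t_n + h/2, p_n + (h/2)·k2); k4 = f(t_n + h, p_n + h·k3); p_{n+1} = p_n + (h/6)·(k1 + 2k2 + 2k3 + k4).
t=0.000000, p=-0.800000:
  k1 = f(0.000000, -0.800000) = 1.456000
  k2 = f(0.190000, -0.523360) = 0.952515
  k3 = f(0.190000, -0.619022) = 1.126620
  k4 = f(0.380000, -0.371884) = 0.676829
  p ← -0.800000 + (0.38/6)·(k1 + 2k2 + 2k3 + k4) = -0.401564
t=0.380000, p=-0.401564:
  k1 = f(0.380000, -0.401564) = 0.730846
  k2 = f(0.570000, -0.262703) = 0.478119
  k3 = f(0.570000, -0.310721) = 0.565512
  k4 = f(0.760000, -0.186669) = 0.339738
  p ← -0.401564 + (0.38/6)·(k1 + 2k2 + 2k3 + k4) = -0.201567
p(0.76) ≈ -0.2016

-0.2016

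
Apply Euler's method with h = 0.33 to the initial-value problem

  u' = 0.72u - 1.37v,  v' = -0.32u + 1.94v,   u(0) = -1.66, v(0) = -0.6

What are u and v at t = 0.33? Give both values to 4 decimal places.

-1.7832, -0.8088

Euler on (u,v): u_{n+1} = u_n + h·u', v_{n+1} = v_n + h·v'.
0.000000: (-1.660000, -0.600000); f=(-0.373200, -0.632800) → (-1.783156, -0.808824)
(u(0.33), v(0.33)) ≈ (-1.7832, -0.8088)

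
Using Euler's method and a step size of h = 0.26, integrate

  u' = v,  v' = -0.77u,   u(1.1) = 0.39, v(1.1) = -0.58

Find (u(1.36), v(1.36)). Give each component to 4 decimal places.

Euler on (u,v): u_{n+1} = u_n + h·u', v_{n+1} = v_n + h·v'.
1.100000: (0.390000, -0.580000); f=(-0.580000, -0.300300) → (0.239200, -0.658078)
(u(1.36), v(1.36)) ≈ (0.2392, -0.6581)

0.2392, -0.6581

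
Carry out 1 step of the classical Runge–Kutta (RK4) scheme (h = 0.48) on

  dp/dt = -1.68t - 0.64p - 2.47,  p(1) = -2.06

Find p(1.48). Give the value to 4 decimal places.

RK4: k1 = f(t_n, p_n); k2 = f(t_n + h/2, p_n + (h/2)·k1); k3 = f(t_n + h/2, p_n + (h/2)·k2); k4 = f(t_n + h, p_n + h·k3); p_{n+1} = p_n + (h/6)·(k1 + 2k2 + 2k3 + k4).
t=1.000000, p=-2.060000:
  k1 = f(1.000000, -2.060000) = -2.831600
  k2 = f(1.240000, -2.739584) = -2.799866
  k3 = f(1.240000, -2.731968) = -2.804741
  k4 = f(1.480000, -3.406275) = -2.776384
  p ← -2.060000 + (0.48/6)·(k1 + 2k2 + 2k3 + k4) = -3.405376
p(1.48) ≈ -3.4054

-3.4054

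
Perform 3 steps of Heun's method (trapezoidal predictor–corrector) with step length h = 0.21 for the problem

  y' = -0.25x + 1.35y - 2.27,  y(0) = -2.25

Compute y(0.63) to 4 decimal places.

Heun: k1 = f(x_n, y_n); k2 = f(x_n + h, y_n + h·k1); y_{n+1} = y_n + (h/2)·(k1 + k2).
x=0.000000, y=-2.250000:
  k1 = f(0.000000, -2.250000) = -5.307500
  k2 = f(0.210000, -3.364575) = -6.864676
  y ← -2.250000 + (0.21/2)·(-5.307500 + (-6.864676)) = -3.528079
x=0.210000, y=-3.528079:
  k1 = f(0.210000, -3.528079) = -7.085406
  k2 = f(0.420000, -5.016014) = -9.146619
  y ← -3.528079 + (0.21/2)·(-7.085406 + (-9.146619)) = -5.232441
x=0.420000, y=-5.232441:
  k1 = f(0.420000, -5.232441) = -9.438795
  k2 = f(0.630000, -7.214588) = -12.167194
  y ← -5.232441 + (0.21/2)·(-9.438795 + (-12.167194)) = -7.501070
y(0.63) ≈ -7.5011

-7.5011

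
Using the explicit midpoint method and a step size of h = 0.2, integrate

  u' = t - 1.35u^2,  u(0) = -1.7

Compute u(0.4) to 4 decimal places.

Midpoint: k1 = f(t_n, u_n); k2 = f(t_n + h/2, u_n + (h/2)·k1); u_{n+1} = u_n + h·k2.
t=0.000000, u=-1.700000:
  k1 = f(0.000000, -1.700000) = -3.901500
  k2 = f(0.100000, -2.090150) = -5.797781
  u ← -1.700000 + 0.2·(-5.797781) = -2.859556
t=0.200000, u=-2.859556:
  k1 = f(0.200000, -2.859556) = -10.839034
  k2 = f(0.300000, -3.943460) = -20.693680
  u ← -2.859556 + 0.2·(-20.693680) = -6.998292
u(0.4) ≈ -6.9983

-6.9983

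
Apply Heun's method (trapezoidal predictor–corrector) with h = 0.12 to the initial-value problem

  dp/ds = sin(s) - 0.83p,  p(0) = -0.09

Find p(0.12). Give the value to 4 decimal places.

Heun: k1 = f(s_n, p_n); k2 = f(s_n + h, p_n + h·k1); p_{n+1} = p_n + (h/2)·(k1 + k2).
s=0.000000, p=-0.090000:
  k1 = f(0.000000, -0.090000) = 0.074700
  k2 = f(0.120000, -0.081036) = 0.186972
  p ← -0.090000 + (0.12/2)·(0.074700 + 0.186972) = -0.074300
p(0.12) ≈ -0.0743

-0.0743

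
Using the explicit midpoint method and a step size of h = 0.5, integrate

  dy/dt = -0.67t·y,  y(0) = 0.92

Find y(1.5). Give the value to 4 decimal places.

0.4227

Midpoint: k1 = f(t_n, y_n); k2 = f(t_n + h/2, y_n + (h/2)·k1); y_{n+1} = y_n + h·k2.
t=0.000000, y=0.920000:
  k1 = f(0.000000, 0.920000) = 0.000000
  k2 = f(0.250000, 0.920000) = -0.154100
  y ← 0.920000 + 0.5·(-0.154100) = 0.842950
t=0.500000, y=0.842950:
  k1 = f(0.500000, 0.842950) = -0.282388
  k2 = f(0.750000, 0.772353) = -0.388107
  y ← 0.842950 + 0.5·(-0.388107) = 0.648896
t=1.000000, y=0.648896:
  k1 = f(1.000000, 0.648896) = -0.434761
  k2 = f(1.250000, 0.540206) = -0.452423
  y ← 0.648896 + 0.5·(-0.452423) = 0.422685
y(1.5) ≈ 0.4227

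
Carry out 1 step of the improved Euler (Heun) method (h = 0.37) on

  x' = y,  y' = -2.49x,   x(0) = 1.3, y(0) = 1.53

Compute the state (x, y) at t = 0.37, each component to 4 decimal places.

Heun on (x,y): k1 = f(t_n, state_n); k2 = f(t_n + h, state_n + h·k1); state_{n+1} = state_n + (h/2)·(k1 + k2).
0.000000: (1.300000, 1.530000)
  k1 = (1.530000, -3.237000)
  predictor → (1.866100, 0.332310)
  k2 = (0.332310, -4.646589)
  → (1.644527, 0.071536)
(x(0.37), y(0.37)) ≈ (1.6445, 0.0715)

1.6445, 0.0715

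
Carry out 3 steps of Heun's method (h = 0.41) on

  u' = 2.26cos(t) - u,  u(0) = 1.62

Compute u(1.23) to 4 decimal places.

Heun: k1 = f(t_n, u_n); k2 = f(t_n + h, u_n + h·k1); u_{n+1} = u_n + (h/2)·(k1 + k2).
t=0.000000, u=1.620000:
  k1 = f(0.000000, 1.620000) = 0.640000
  k2 = f(0.410000, 1.882400) = 0.190293
  u ← 1.620000 + (0.41/2)·(0.640000 + 0.190293) = 1.790210
t=0.410000, u=1.790210:
  k1 = f(0.410000, 1.790210) = 0.282483
  k2 = f(0.820000, 1.906028) = -0.364208
  u ← 1.790210 + (0.41/2)·(0.282483 + (-0.364208)) = 1.773456
t=0.820000, u=1.773456:
  k1 = f(0.820000, 1.773456) = -0.231636
  k2 = f(1.230000, 1.678485) = -0.923108
  u ← 1.773456 + (0.41/2)·(-0.231636 + (-0.923108)) = 1.536734
u(1.23) ≈ 1.5367

1.5367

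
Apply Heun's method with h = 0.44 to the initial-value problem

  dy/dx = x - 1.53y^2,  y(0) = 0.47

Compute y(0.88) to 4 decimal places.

0.5899

Heun: k1 = f(x_n, y_n); k2 = f(x_n + h, y_n + h·k1); y_{n+1} = y_n + (h/2)·(k1 + k2).
x=0.000000, y=0.470000:
  k1 = f(0.000000, 0.470000) = -0.337977
  k2 = f(0.440000, 0.321290) = 0.282062
  y ← 0.470000 + (0.44/2)·(-0.337977 + 0.282062) = 0.457699
x=0.440000, y=0.457699:
  k1 = f(0.440000, 0.457699) = 0.119483
  k2 = f(0.880000, 0.510271) = 0.481623
  y ← 0.457699 + (0.44/2)·(0.119483 + 0.481623) = 0.589942
y(0.88) ≈ 0.5899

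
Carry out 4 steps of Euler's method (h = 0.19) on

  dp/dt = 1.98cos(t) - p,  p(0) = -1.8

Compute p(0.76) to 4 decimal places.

Euler: p_{n+1} = p_n + h·f(t_n, p_n).
t=0.000000, p=-1.800000: f=3.780000 → p ← -1.800000 + 0.19·3.780000 = -1.081800
t=0.190000, p=-1.081800: f=3.026168 → p ← -1.081800 + 0.19·3.026168 = -0.506828
t=0.380000, p=-0.506828: f=2.345584 → p ← -0.506828 + 0.19·2.345584 = -0.061167
t=0.570000, p=-0.061167: f=1.728131 → p ← -0.061167 + 0.19·1.728131 = 0.267178
p(0.76) ≈ 0.2672

0.2672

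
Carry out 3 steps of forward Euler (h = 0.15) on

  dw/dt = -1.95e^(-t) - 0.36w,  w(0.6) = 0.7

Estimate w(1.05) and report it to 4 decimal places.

0.1993

Euler: w_{n+1} = w_n + h·f(t_n, w_n).
t=0.600000, w=0.700000: f=-1.322183 → w ← 0.700000 + 0.15·(-1.322183) = 0.501673
t=0.750000, w=0.501673: f=-1.101717 → w ← 0.501673 + 0.15·(-1.101717) = 0.336415
t=0.900000, w=0.336415: f=-0.913920 → w ← 0.336415 + 0.15·(-0.913920) = 0.199327
w(1.05) ≈ 0.1993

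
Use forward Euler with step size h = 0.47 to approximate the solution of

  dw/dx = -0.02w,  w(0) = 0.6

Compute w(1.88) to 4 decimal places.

0.5778

Euler: w_{n+1} = w_n + h·f(x_n, w_n).
x=0.000000, w=0.600000: f=-0.012000 → w ← 0.600000 + 0.47·(-0.012000) = 0.594360
x=0.470000, w=0.594360: f=-0.011887 → w ← 0.594360 + 0.47·(-0.011887) = 0.588773
x=0.940000, w=0.588773: f=-0.011775 → w ← 0.588773 + 0.47·(-0.011775) = 0.583239
x=1.410000, w=0.583239: f=-0.011665 → w ← 0.583239 + 0.47·(-0.011665) = 0.577756
w(1.88) ≈ 0.5778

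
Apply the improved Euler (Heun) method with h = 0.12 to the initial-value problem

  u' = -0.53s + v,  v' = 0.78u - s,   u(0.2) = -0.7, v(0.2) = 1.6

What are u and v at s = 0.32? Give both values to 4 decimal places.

Heun on (u,v): k1 = f(s_n, state_n); k2 = f(s_n + h, state_n + h·k1); state_{n+1} = state_n + (h/2)·(k1 + k2).
0.200000: (-0.700000, 1.600000)
  k1 = (1.494000, -0.746000)
  predictor → (-0.520720, 1.510480)
  k2 = (1.340880, -0.726162)
  → (-0.529907, 1.511670)
(u(0.32), v(0.32)) ≈ (-0.5299, 1.5117)

-0.5299, 1.5117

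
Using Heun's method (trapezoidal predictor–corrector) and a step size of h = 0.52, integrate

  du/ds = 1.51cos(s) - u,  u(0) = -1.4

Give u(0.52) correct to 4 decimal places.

-0.3321

Heun: k1 = f(s_n, u_n); k2 = f(s_n + h, u_n + h·k1); u_{n+1} = u_n + (h/2)·(k1 + k2).
s=0.000000, u=-1.400000:
  k1 = f(0.000000, -1.400000) = 2.910000
  k2 = f(0.520000, 0.113200) = 1.197207
  u ← -1.400000 + (0.52/2)·(2.910000 + 1.197207) = -0.332126
u(0.52) ≈ -0.3321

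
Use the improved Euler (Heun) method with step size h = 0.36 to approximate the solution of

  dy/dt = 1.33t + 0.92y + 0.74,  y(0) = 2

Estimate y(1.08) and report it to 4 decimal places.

7.7145

Heun: k1 = f(t_n, y_n); k2 = f(t_n + h, y_n + h·k1); y_{n+1} = y_n + (h/2)·(k1 + k2).
t=0.000000, y=2.000000:
  k1 = f(0.000000, 2.000000) = 2.580000
  k2 = f(0.360000, 2.928800) = 3.913296
  y ← 2.000000 + (0.36/2)·(2.580000 + 3.913296) = 3.168793
t=0.360000, y=3.168793:
  k1 = f(0.360000, 3.168793) = 4.134090
  k2 = f(0.720000, 4.657066) = 5.982100
  y ← 3.168793 + (0.36/2)·(4.134090 + 5.982100) = 4.989708
t=0.720000, y=4.989708:
  k1 = f(0.720000, 4.989708) = 6.288131
  k2 = f(1.080000, 7.253435) = 8.849560
  y ← 4.989708 + (0.36/2)·(6.288131 + 8.849560) = 7.714492
y(1.08) ≈ 7.7145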